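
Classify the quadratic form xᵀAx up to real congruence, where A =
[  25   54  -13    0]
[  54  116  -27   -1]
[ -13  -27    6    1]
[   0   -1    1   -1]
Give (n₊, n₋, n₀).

step 0: pivot 25 → sign +
step 1: pivot -16/25 → sign −
step 2: pivot 17/16 → sign +
step 3: pivot 2/17 → sign +
signature = (3, 1, 0)

Answer: (3, 1, 0)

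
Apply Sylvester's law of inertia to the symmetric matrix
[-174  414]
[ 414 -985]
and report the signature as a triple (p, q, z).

step 0: pivot -174 → sign −
step 1: pivot 1/29 → sign +
signature = (1, 1, 0)

Answer: (1, 1, 0)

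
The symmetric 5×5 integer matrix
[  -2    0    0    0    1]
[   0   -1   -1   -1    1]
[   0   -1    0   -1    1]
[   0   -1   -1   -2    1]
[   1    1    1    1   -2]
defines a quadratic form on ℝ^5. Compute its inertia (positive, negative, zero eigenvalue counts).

Answer: (1, 4, 0)

Derivation:
step 0: pivot -2 → sign −
step 1: pivot -1 → sign −
step 2: pivot 1 → sign +
step 3: pivot -1 → sign −
step 4: pivot -1/2 → sign −
signature = (1, 4, 0)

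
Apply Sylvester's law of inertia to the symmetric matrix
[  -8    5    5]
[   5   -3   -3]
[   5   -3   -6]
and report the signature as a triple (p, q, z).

Answer: (1, 2, 0)

Derivation:
step 0: pivot -8 → sign −
step 1: pivot 1/8 → sign +
step 2: pivot -3 → sign −
signature = (1, 2, 0)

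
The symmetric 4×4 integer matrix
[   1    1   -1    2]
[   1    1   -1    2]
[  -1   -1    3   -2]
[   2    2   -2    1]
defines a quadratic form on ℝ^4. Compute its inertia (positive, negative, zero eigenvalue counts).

Answer: (2, 1, 1)

Derivation:
step 0: pivot 1 → sign +
step 1: pivot 2 → sign +
step 2: pivot -3 → sign −
step 3: row/col 3 already zero → sign 0
signature = (2, 1, 1)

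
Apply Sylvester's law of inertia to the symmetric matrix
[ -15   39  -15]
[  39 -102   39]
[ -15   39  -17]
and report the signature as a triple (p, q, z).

Answer: (0, 3, 0)

Derivation:
step 0: pivot -15 → sign −
step 1: pivot -3/5 → sign −
step 2: pivot -2 → sign −
signature = (0, 3, 0)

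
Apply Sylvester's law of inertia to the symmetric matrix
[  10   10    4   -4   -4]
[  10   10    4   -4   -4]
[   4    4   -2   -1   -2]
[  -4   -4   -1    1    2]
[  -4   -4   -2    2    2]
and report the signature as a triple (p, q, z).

Answer: (2, 2, 1)

Derivation:
step 0: pivot 10 → sign +
step 1: pivot -18/5 → sign −
step 2: pivot -1/2 → sign −
step 3: pivot 2/3 → sign +
step 4: row/col 4 already zero → sign 0
signature = (2, 2, 1)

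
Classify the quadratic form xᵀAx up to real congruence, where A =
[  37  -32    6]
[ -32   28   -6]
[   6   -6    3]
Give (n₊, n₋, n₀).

Answer: (2, 0, 1)

Derivation:
step 0: pivot 37 → sign +
step 1: pivot 12/37 → sign +
step 2: row/col 2 already zero → sign 0
signature = (2, 0, 1)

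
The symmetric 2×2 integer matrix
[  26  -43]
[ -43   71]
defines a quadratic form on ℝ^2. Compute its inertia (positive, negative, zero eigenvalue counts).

Answer: (1, 1, 0)

Derivation:
step 0: pivot 26 → sign +
step 1: pivot -3/26 → sign −
signature = (1, 1, 0)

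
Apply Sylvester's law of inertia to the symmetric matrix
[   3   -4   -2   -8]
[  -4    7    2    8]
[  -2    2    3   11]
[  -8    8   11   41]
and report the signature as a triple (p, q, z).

Answer: (4, 0, 0)

Derivation:
step 0: pivot 3 → sign +
step 1: pivot 5/3 → sign +
step 2: pivot 7/5 → sign +
step 3: pivot 2/7 → sign +
signature = (4, 0, 0)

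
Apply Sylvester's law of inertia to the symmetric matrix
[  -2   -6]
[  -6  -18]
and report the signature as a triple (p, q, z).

step 0: pivot -2 → sign −
step 1: row/col 1 already zero → sign 0
signature = (0, 1, 1)

Answer: (0, 1, 1)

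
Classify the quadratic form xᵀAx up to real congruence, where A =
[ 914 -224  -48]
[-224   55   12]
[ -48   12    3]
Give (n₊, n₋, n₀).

step 0: pivot 914 → sign +
step 1: pivot 47/457 → sign +
step 2: pivot -3/47 → sign −
signature = (2, 1, 0)

Answer: (2, 1, 0)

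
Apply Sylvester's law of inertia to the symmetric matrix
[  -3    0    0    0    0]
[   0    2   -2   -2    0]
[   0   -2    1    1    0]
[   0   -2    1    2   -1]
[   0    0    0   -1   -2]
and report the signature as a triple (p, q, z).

Answer: (2, 3, 0)

Derivation:
step 0: pivot -3 → sign −
step 1: pivot 2 → sign +
step 2: pivot -1 → sign −
step 3: pivot 1 → sign +
step 4: pivot -3 → sign −
signature = (2, 3, 0)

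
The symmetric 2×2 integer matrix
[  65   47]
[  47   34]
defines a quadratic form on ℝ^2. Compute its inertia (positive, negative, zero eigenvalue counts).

Answer: (2, 0, 0)

Derivation:
step 0: pivot 65 → sign +
step 1: pivot 1/65 → sign +
signature = (2, 0, 0)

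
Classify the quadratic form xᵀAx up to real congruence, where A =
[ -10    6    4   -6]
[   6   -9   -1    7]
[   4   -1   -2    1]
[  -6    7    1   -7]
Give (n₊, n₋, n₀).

step 0: pivot -10 → sign −
step 1: pivot -27/5 → sign −
step 2: pivot -1/27 → sign −
step 3: pivot 6 → sign +
signature = (1, 3, 0)

Answer: (1, 3, 0)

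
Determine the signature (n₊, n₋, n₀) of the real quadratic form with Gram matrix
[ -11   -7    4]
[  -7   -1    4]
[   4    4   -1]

Answer: (1, 2, 0)

Derivation:
step 0: pivot -11 → sign −
step 1: pivot 38/11 → sign +
step 2: pivot -3/19 → sign −
signature = (1, 2, 0)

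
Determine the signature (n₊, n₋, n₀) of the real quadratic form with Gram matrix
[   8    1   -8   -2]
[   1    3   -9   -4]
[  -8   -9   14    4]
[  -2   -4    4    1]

step 0: pivot 8 → sign +
step 1: pivot 23/8 → sign +
step 2: pivot -374/23 → sign −
step 3: pivot -3/187 → sign −
signature = (2, 2, 0)

Answer: (2, 2, 0)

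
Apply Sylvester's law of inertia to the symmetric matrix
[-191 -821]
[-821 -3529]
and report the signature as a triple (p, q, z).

Answer: (1, 1, 0)

Derivation:
step 0: pivot -191 → sign −
step 1: pivot 2/191 → sign +
signature = (1, 1, 0)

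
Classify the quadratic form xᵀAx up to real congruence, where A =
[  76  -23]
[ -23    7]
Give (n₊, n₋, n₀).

Answer: (2, 0, 0)

Derivation:
step 0: pivot 76 → sign +
step 1: pivot 3/76 → sign +
signature = (2, 0, 0)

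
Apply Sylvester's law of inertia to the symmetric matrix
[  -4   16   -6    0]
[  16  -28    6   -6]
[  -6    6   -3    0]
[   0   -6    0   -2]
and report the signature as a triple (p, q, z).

step 0: pivot -4 → sign −
step 1: pivot 36 → sign +
step 2: pivot -3 → sign −
step 3: row/col 3 already zero → sign 0
signature = (1, 2, 1)

Answer: (1, 2, 1)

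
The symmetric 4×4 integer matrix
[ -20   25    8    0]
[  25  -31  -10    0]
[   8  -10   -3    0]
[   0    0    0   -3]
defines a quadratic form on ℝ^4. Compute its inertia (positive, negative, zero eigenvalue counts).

step 0: pivot -20 → sign −
step 1: pivot 1/4 → sign +
step 2: pivot 1/5 → sign +
step 3: pivot -3 → sign −
signature = (2, 2, 0)

Answer: (2, 2, 0)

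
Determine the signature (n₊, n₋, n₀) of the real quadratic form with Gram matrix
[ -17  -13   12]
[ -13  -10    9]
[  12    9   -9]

Answer: (0, 2, 1)

Derivation:
step 0: pivot -17 → sign −
step 1: pivot -1/17 → sign −
step 2: row/col 2 already zero → sign 0
signature = (0, 2, 1)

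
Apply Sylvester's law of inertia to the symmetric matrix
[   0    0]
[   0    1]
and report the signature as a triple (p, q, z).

Answer: (1, 0, 1)

Derivation:
step 0: pivot 1 → sign +
step 1: row/col 1 already zero → sign 0
signature = (1, 0, 1)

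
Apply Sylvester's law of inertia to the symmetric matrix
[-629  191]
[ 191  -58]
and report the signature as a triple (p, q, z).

step 0: pivot -629 → sign −
step 1: pivot -1/629 → sign −
signature = (0, 2, 0)

Answer: (0, 2, 0)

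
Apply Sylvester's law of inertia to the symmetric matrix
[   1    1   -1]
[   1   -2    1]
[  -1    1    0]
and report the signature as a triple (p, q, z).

step 0: pivot 1 → sign +
step 1: pivot -3 → sign −
step 2: pivot 1/3 → sign +
signature = (2, 1, 0)

Answer: (2, 1, 0)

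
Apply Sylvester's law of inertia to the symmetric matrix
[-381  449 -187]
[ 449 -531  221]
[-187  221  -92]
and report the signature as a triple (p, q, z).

Answer: (0, 3, 0)

Derivation:
step 0: pivot -381 → sign −
step 1: pivot -710/381 → sign −
step 2: pivot -3/355 → sign −
signature = (0, 3, 0)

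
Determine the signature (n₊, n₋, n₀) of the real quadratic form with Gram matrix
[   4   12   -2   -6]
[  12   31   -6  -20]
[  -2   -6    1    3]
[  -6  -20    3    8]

Answer: (1, 2, 1)

Derivation:
step 0: pivot 4 → sign +
step 1: pivot -5 → sign −
step 2: pivot -1/5 → sign −
step 3: row/col 3 already zero → sign 0
signature = (1, 2, 1)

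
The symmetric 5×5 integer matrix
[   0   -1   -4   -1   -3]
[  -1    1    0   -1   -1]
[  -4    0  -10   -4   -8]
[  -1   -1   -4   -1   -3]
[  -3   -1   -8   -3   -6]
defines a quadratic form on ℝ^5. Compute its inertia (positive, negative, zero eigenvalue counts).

Answer: (3, 2, 0)

Derivation:
step 0: pivot 1 → sign +
step 1: pivot -1 → sign −
step 2: pivot 6 → sign +
step 3: pivot -2/3 → sign −
step 4: pivot 1 → sign +
signature = (3, 2, 0)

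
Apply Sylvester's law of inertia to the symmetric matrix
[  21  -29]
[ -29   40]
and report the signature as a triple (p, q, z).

step 0: pivot 21 → sign +
step 1: pivot -1/21 → sign −
signature = (1, 1, 0)

Answer: (1, 1, 0)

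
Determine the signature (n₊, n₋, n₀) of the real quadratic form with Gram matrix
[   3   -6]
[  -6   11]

Answer: (1, 1, 0)

Derivation:
step 0: pivot 3 → sign +
step 1: pivot -1 → sign −
signature = (1, 1, 0)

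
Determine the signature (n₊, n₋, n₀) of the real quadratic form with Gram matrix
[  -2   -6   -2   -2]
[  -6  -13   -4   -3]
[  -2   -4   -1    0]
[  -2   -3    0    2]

step 0: pivot -2 → sign −
step 1: pivot 5 → sign +
step 2: pivot 1/5 → sign +
step 3: pivot -1 → sign −
signature = (2, 2, 0)

Answer: (2, 2, 0)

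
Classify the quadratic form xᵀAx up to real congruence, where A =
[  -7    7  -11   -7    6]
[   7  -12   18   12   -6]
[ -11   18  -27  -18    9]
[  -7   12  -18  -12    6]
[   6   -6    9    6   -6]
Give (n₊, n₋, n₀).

Answer: (1, 3, 1)

Derivation:
step 0: pivot -7 → sign −
step 1: pivot -5 → sign −
step 2: pivot 3/35 → sign +
step 3: pivot -3 → sign −
step 4: row/col 4 already zero → sign 0
signature = (1, 3, 1)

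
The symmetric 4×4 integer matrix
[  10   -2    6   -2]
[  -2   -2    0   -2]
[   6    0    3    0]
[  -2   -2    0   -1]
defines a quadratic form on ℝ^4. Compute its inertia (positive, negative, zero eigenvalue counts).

step 0: pivot 10 → sign +
step 1: pivot -12/5 → sign −
step 2: pivot 1 → sign +
step 3: row/col 3 already zero → sign 0
signature = (2, 1, 1)

Answer: (2, 1, 1)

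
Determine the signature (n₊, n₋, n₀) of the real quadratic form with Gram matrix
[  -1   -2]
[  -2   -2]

step 0: pivot -1 → sign −
step 1: pivot 2 → sign +
signature = (1, 1, 0)

Answer: (1, 1, 0)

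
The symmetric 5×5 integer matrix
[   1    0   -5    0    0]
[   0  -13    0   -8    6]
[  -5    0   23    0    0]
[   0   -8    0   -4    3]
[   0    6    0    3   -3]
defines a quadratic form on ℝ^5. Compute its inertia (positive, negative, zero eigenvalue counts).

Answer: (2, 3, 0)

Derivation:
step 0: pivot 1 → sign +
step 1: pivot -13 → sign −
step 2: pivot -2 → sign −
step 3: pivot 12/13 → sign +
step 4: pivot -3/4 → sign −
signature = (2, 3, 0)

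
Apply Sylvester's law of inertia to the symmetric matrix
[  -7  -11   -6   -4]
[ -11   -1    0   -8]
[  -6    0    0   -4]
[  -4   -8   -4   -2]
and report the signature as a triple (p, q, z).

Answer: (2, 2, 0)

Derivation:
step 0: pivot -7 → sign −
step 1: pivot 114/7 → sign +
step 2: pivot -6/19 → sign −
step 3: pivot 2/3 → sign +
signature = (2, 2, 0)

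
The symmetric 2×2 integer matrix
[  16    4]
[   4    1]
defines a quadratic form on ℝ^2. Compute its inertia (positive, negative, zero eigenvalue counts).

Answer: (1, 0, 1)

Derivation:
step 0: pivot 16 → sign +
step 1: row/col 1 already zero → sign 0
signature = (1, 0, 1)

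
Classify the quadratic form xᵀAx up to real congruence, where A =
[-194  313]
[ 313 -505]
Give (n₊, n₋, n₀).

step 0: pivot -194 → sign −
step 1: pivot -1/194 → sign −
signature = (0, 2, 0)

Answer: (0, 2, 0)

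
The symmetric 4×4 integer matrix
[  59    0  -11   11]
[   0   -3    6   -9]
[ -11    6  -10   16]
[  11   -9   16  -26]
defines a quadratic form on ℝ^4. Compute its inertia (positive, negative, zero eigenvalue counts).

step 0: pivot 59 → sign +
step 1: pivot -3 → sign −
step 2: pivot -3/59 → sign −
step 3: pivot -1 → sign −
signature = (1, 3, 0)

Answer: (1, 3, 0)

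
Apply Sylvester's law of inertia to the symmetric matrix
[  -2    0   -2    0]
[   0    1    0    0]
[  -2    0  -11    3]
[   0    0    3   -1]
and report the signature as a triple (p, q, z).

Answer: (1, 2, 1)

Derivation:
step 0: pivot -2 → sign −
step 1: pivot 1 → sign +
step 2: pivot -9 → sign −
step 3: row/col 3 already zero → sign 0
signature = (1, 2, 1)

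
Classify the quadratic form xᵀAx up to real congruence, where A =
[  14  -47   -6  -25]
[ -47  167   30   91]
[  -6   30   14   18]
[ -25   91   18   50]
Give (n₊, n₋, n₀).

step 0: pivot 14 → sign +
step 1: pivot 129/14 → sign +
step 2: pivot 38/43 → sign +
step 3: pivot -3/19 → sign −
signature = (3, 1, 0)

Answer: (3, 1, 0)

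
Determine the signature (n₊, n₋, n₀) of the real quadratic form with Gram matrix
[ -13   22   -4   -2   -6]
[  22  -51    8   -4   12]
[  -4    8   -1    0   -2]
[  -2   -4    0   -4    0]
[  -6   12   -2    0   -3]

Answer: (2, 2, 1)

Derivation:
step 0: pivot -13 → sign −
step 1: pivot -179/13 → sign −
step 2: pivot 61/179 → sign +
step 3: pivot 16/61 → sign +
step 4: row/col 4 already zero → sign 0
signature = (2, 2, 1)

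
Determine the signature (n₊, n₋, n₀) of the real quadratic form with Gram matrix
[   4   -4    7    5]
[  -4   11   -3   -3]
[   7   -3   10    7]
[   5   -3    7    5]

Answer: (3, 1, 0)

Derivation:
step 0: pivot 4 → sign +
step 1: pivot 7 → sign +
step 2: pivot -127/28 → sign −
step 3: pivot 3/127 → sign +
signature = (3, 1, 0)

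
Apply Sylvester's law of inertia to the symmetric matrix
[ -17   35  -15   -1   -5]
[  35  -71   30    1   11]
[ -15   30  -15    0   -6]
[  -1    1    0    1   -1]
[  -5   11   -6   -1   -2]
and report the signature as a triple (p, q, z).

step 0: pivot -17 → sign −
step 1: pivot 18/17 → sign +
step 2: pivot -5/2 → sign −
step 3: pivot -3/5 → sign −
step 4: row/col 4 already zero → sign 0
signature = (1, 3, 1)

Answer: (1, 3, 1)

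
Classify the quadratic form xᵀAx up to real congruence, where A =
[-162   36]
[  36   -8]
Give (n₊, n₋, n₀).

step 0: pivot -162 → sign −
step 1: row/col 1 already zero → sign 0
signature = (0, 1, 1)

Answer: (0, 1, 1)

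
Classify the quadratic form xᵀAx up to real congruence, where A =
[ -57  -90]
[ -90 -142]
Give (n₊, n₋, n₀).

Answer: (1, 1, 0)

Derivation:
step 0: pivot -57 → sign −
step 1: pivot 2/19 → sign +
signature = (1, 1, 0)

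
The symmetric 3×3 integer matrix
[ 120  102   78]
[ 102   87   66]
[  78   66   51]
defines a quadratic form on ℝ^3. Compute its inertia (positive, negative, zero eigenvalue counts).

Answer: (2, 0, 1)

Derivation:
step 0: pivot 120 → sign +
step 1: pivot 3/10 → sign +
step 2: row/col 2 already zero → sign 0
signature = (2, 0, 1)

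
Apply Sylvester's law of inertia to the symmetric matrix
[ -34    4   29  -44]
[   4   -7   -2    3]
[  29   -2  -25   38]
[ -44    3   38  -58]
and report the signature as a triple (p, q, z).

step 0: pivot -34 → sign −
step 1: pivot -111/17 → sign −
step 2: pivot 3/74 → sign +
step 3: pivot -1/3 → sign −
signature = (1, 3, 0)

Answer: (1, 3, 0)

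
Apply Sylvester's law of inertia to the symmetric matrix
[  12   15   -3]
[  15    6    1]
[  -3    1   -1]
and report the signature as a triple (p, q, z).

step 0: pivot 12 → sign +
step 1: pivot -51/4 → sign −
step 2: pivot 1/51 → sign +
signature = (2, 1, 0)

Answer: (2, 1, 0)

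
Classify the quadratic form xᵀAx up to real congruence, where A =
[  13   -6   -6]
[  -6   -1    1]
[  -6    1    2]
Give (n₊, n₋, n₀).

step 0: pivot 13 → sign +
step 1: pivot -49/13 → sign −
step 2: pivot 3/49 → sign +
signature = (2, 1, 0)

Answer: (2, 1, 0)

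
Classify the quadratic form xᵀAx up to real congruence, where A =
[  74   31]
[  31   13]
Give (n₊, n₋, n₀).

Answer: (2, 0, 0)

Derivation:
step 0: pivot 74 → sign +
step 1: pivot 1/74 → sign +
signature = (2, 0, 0)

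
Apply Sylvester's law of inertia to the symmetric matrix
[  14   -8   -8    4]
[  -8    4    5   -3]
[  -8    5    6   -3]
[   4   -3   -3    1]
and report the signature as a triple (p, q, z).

Answer: (2, 2, 0)

Derivation:
step 0: pivot 14 → sign +
step 1: pivot -4/7 → sign −
step 2: pivot 7/4 → sign +
step 3: pivot -1/7 → sign −
signature = (2, 2, 0)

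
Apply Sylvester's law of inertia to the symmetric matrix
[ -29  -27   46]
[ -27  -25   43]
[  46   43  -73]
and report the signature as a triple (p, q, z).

step 0: pivot -29 → sign −
step 1: pivot 4/29 → sign +
step 2: pivot -1/4 → sign −
signature = (1, 2, 0)

Answer: (1, 2, 0)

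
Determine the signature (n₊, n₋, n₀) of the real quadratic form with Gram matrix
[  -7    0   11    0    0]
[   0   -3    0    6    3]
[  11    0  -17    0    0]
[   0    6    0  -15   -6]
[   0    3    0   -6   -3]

Answer: (1, 3, 1)

Derivation:
step 0: pivot -7 → sign −
step 1: pivot -3 → sign −
step 2: pivot 2/7 → sign +
step 3: pivot -3 → sign −
step 4: row/col 4 already zero → sign 0
signature = (1, 3, 1)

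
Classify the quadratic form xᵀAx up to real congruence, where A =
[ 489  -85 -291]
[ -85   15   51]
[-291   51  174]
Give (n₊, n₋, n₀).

step 0: pivot 489 → sign +
step 1: pivot 110/489 → sign +
step 2: pivot 3/55 → sign +
signature = (3, 0, 0)

Answer: (3, 0, 0)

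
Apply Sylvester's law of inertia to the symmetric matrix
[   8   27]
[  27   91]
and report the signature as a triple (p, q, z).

Answer: (1, 1, 0)

Derivation:
step 0: pivot 8 → sign +
step 1: pivot -1/8 → sign −
signature = (1, 1, 0)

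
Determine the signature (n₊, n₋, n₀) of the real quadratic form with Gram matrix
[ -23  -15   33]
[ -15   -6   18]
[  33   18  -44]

Answer: (2, 1, 0)

Derivation:
step 0: pivot -23 → sign −
step 1: pivot 87/23 → sign +
step 2: pivot 2/29 → sign +
signature = (2, 1, 0)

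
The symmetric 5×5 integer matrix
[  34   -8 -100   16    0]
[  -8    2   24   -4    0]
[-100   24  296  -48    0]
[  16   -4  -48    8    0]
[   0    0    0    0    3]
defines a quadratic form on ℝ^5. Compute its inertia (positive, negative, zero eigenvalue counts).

Answer: (3, 0, 2)

Derivation:
step 0: pivot 34 → sign +
step 1: pivot 2/17 → sign +
step 2: pivot 3 → sign +
step 3: row/col 3 already zero → sign 0
step 4: row/col 4 already zero → sign 0
signature = (3, 0, 2)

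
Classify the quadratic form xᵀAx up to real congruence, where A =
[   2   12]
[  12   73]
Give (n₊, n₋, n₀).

Answer: (2, 0, 0)

Derivation:
step 0: pivot 2 → sign +
step 1: pivot 1 → sign +
signature = (2, 0, 0)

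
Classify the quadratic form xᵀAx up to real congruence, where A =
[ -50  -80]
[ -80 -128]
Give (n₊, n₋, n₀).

Answer: (0, 1, 1)

Derivation:
step 0: pivot -50 → sign −
step 1: row/col 1 already zero → sign 0
signature = (0, 1, 1)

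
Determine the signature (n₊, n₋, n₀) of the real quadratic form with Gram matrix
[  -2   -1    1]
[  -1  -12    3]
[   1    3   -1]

step 0: pivot -2 → sign −
step 1: pivot -23/2 → sign −
step 2: pivot 1/23 → sign +
signature = (1, 2, 0)

Answer: (1, 2, 0)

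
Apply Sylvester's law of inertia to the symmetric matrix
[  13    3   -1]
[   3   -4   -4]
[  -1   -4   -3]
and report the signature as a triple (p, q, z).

step 0: pivot 13 → sign +
step 1: pivot -61/13 → sign −
step 2: pivot -3/61 → sign −
signature = (1, 2, 0)

Answer: (1, 2, 0)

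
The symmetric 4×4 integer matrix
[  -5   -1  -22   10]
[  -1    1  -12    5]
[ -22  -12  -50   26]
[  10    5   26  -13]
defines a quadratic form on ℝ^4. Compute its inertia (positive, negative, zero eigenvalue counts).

step 0: pivot -5 → sign −
step 1: pivot 6/5 → sign +
step 2: pivot -4/3 → sign −
step 3: pivot 1/4 → sign +
signature = (2, 2, 0)

Answer: (2, 2, 0)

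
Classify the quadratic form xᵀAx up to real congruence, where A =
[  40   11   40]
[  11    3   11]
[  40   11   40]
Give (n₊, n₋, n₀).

Answer: (1, 1, 1)

Derivation:
step 0: pivot 40 → sign +
step 1: pivot -1/40 → sign −
step 2: row/col 2 already zero → sign 0
signature = (1, 1, 1)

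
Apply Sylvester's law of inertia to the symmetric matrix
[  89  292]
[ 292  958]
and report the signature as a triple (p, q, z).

Answer: (1, 1, 0)

Derivation:
step 0: pivot 89 → sign +
step 1: pivot -2/89 → sign −
signature = (1, 1, 0)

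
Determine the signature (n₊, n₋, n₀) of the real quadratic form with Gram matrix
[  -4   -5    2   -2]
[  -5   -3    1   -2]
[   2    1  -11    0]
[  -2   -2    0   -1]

step 0: pivot -4 → sign −
step 1: pivot 13/4 → sign +
step 2: pivot -139/13 → sign −
step 3: pivot -3/139 → sign −
signature = (1, 3, 0)

Answer: (1, 3, 0)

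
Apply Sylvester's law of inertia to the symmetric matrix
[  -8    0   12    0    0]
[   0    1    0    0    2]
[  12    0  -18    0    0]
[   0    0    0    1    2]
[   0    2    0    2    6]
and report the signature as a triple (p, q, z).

Answer: (2, 2, 1)

Derivation:
step 0: pivot -8 → sign −
step 1: pivot 1 → sign +
step 2: pivot 1 → sign +
step 3: pivot -2 → sign −
step 4: row/col 4 already zero → sign 0
signature = (2, 2, 1)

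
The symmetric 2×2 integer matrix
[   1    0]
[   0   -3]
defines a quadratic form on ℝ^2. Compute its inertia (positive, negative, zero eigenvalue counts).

step 0: pivot 1 → sign +
step 1: pivot -3 → sign −
signature = (1, 1, 0)

Answer: (1, 1, 0)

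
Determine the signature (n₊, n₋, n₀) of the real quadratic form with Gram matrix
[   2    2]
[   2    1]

Answer: (1, 1, 0)

Derivation:
step 0: pivot 2 → sign +
step 1: pivot -1 → sign −
signature = (1, 1, 0)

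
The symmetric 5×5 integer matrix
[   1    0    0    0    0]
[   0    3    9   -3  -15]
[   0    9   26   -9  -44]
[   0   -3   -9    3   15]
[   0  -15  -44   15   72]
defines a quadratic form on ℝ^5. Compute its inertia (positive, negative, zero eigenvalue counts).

step 0: pivot 1 → sign +
step 1: pivot 3 → sign +
step 2: pivot -1 → sign −
step 3: pivot -2 → sign −
step 4: row/col 4 already zero → sign 0
signature = (2, 2, 1)

Answer: (2, 2, 1)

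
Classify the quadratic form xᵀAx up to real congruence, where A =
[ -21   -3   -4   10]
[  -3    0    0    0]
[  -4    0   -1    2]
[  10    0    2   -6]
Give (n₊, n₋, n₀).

Answer: (1, 3, 0)

Derivation:
step 0: pivot -21 → sign −
step 1: pivot 3/7 → sign +
step 2: pivot -1 → sign −
step 3: pivot -2 → sign −
signature = (1, 3, 0)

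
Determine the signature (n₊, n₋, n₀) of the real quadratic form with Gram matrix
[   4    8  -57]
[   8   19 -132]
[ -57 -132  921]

step 0: pivot 4 → sign +
step 1: pivot 3 → sign +
step 2: pivot 3/4 → sign +
signature = (3, 0, 0)

Answer: (3, 0, 0)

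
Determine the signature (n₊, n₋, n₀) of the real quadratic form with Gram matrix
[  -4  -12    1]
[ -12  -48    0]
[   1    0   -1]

Answer: (0, 2, 1)

Derivation:
step 0: pivot -4 → sign −
step 1: pivot -12 → sign −
step 2: row/col 2 already zero → sign 0
signature = (0, 2, 1)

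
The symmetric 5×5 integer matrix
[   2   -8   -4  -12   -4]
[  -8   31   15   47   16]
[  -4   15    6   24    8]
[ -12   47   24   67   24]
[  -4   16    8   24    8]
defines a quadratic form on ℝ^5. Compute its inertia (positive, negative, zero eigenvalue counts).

Answer: (1, 3, 1)

Derivation:
step 0: pivot 2 → sign +
step 1: pivot -1 → sign −
step 2: pivot -1 → sign −
step 3: pivot -3 → sign −
step 4: row/col 4 already zero → sign 0
signature = (1, 3, 1)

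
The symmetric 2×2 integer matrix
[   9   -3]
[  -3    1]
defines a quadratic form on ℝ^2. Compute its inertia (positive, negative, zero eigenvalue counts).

Answer: (1, 0, 1)

Derivation:
step 0: pivot 9 → sign +
step 1: row/col 1 already zero → sign 0
signature = (1, 0, 1)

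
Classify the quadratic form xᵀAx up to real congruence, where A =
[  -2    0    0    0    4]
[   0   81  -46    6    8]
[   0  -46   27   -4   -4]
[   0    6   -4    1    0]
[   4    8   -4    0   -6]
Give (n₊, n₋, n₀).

step 0: pivot -2 → sign −
step 1: pivot 81 → sign +
step 2: pivot 71/81 → sign +
step 3: pivot 11/71 → sign +
step 4: pivot 6/11 → sign +
signature = (4, 1, 0)

Answer: (4, 1, 0)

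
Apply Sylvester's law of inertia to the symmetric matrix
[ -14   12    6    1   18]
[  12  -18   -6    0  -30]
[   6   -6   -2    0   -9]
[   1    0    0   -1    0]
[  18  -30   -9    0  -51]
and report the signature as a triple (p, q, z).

Answer: (1, 4, 0)

Derivation:
step 0: pivot -14 → sign −
step 1: pivot -54/7 → sign −
step 2: pivot 2/3 → sign +
step 3: pivot -1 → sign −
step 4: pivot -1/4 → sign −
signature = (1, 4, 0)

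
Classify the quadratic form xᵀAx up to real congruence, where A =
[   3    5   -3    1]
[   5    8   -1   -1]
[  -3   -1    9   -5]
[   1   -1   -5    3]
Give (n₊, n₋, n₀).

Answer: (2, 1, 1)

Derivation:
step 0: pivot 3 → sign +
step 1: pivot -1/3 → sign −
step 2: pivot 54 → sign +
step 3: row/col 3 already zero → sign 0
signature = (2, 1, 1)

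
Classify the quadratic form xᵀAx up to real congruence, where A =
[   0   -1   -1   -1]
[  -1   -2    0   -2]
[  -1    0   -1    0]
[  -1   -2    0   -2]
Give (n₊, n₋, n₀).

Answer: (1, 2, 1)

Derivation:
step 0: pivot -2 → sign −
step 1: pivot 1/2 → sign +
step 2: pivot -3 → sign −
step 3: row/col 3 already zero → sign 0
signature = (1, 2, 1)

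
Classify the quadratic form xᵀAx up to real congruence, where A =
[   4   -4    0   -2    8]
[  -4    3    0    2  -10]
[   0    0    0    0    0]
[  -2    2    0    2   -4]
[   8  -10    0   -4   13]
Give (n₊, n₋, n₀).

Answer: (3, 1, 1)

Derivation:
step 0: pivot 4 → sign +
step 1: pivot -1 → sign −
step 2: pivot 1 → sign +
step 3: pivot 1 → sign +
step 4: row/col 4 already zero → sign 0
signature = (3, 1, 1)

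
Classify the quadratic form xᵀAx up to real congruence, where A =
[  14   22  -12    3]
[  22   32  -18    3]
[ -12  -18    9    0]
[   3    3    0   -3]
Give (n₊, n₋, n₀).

Answer: (2, 2, 0)

Derivation:
step 0: pivot 14 → sign +
step 1: pivot -18/7 → sign −
step 2: pivot -1 → sign −
step 3: pivot 3/2 → sign +
signature = (2, 2, 0)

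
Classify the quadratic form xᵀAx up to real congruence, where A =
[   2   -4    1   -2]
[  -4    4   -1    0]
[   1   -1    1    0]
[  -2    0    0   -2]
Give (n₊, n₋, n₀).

Answer: (2, 1, 1)

Derivation:
step 0: pivot 2 → sign +
step 1: pivot -4 → sign −
step 2: pivot 3/4 → sign +
step 3: row/col 3 already zero → sign 0
signature = (2, 1, 1)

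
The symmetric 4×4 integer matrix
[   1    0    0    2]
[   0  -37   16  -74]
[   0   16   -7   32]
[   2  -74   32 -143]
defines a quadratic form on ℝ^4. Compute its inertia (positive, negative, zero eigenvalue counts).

Answer: (2, 2, 0)

Derivation:
step 0: pivot 1 → sign +
step 1: pivot -37 → sign −
step 2: pivot -3/37 → sign −
step 3: pivot 1 → sign +
signature = (2, 2, 0)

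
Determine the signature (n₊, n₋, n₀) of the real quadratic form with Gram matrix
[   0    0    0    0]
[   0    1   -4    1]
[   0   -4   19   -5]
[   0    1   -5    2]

Answer: (3, 0, 1)

Derivation:
step 0: pivot 1 → sign +
step 1: pivot 3 → sign +
step 2: pivot 2/3 → sign +
step 3: row/col 3 already zero → sign 0
signature = (3, 0, 1)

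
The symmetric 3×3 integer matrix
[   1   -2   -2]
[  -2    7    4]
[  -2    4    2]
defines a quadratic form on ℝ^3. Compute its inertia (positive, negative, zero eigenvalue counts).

Answer: (2, 1, 0)

Derivation:
step 0: pivot 1 → sign +
step 1: pivot 3 → sign +
step 2: pivot -2 → sign −
signature = (2, 1, 0)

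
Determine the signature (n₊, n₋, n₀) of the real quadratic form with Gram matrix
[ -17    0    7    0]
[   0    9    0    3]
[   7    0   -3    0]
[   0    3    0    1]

Answer: (1, 2, 1)

Derivation:
step 0: pivot -17 → sign −
step 1: pivot 9 → sign +
step 2: pivot -2/17 → sign −
step 3: row/col 3 already zero → sign 0
signature = (1, 2, 1)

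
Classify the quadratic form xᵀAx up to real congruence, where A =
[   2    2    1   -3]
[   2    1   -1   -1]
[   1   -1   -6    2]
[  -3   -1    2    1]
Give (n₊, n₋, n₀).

Answer: (2, 2, 0)

Derivation:
step 0: pivot 2 → sign +
step 1: pivot -1 → sign −
step 2: pivot -5/2 → sign −
step 3: pivot 3/5 → sign +
signature = (2, 2, 0)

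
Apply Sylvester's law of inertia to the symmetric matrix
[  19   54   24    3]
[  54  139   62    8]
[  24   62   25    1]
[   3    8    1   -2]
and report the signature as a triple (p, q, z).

step 0: pivot 19 → sign +
step 1: pivot -275/19 → sign −
step 2: pivot -729/275 → sign −
step 3: pivot 2/81 → sign +
signature = (2, 2, 0)

Answer: (2, 2, 0)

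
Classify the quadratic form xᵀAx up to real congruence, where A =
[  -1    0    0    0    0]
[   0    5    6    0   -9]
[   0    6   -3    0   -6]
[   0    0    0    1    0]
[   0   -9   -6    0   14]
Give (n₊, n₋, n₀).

Answer: (3, 2, 0)

Derivation:
step 0: pivot -1 → sign −
step 1: pivot 5 → sign +
step 2: pivot -51/5 → sign −
step 3: pivot 1 → sign +
step 4: pivot 1/17 → sign +
signature = (3, 2, 0)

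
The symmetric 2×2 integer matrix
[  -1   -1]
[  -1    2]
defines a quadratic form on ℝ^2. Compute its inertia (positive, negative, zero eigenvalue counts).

Answer: (1, 1, 0)

Derivation:
step 0: pivot -1 → sign −
step 1: pivot 3 → sign +
signature = (1, 1, 0)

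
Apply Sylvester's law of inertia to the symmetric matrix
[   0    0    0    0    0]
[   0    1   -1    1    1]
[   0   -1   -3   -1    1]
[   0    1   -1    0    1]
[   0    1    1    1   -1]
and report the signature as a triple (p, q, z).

step 0: pivot 1 → sign +
step 1: pivot -4 → sign −
step 2: pivot -1 → sign −
step 3: pivot -1 → sign −
step 4: row/col 4 already zero → sign 0
signature = (1, 3, 1)

Answer: (1, 3, 1)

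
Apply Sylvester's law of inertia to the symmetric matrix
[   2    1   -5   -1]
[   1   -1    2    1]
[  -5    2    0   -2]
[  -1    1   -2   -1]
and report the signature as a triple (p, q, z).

step 0: pivot 2 → sign +
step 1: pivot -3/2 → sign −
step 2: pivot 1 → sign +
step 3: row/col 3 already zero → sign 0
signature = (2, 1, 1)

Answer: (2, 1, 1)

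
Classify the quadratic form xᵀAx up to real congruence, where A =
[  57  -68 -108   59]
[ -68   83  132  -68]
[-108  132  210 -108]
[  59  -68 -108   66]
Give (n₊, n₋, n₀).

Answer: (4, 0, 0)

Derivation:
step 0: pivot 57 → sign +
step 1: pivot 107/57 → sign +
step 2: pivot 6/107 → sign +
step 3: pivot 1 → sign +
signature = (4, 0, 0)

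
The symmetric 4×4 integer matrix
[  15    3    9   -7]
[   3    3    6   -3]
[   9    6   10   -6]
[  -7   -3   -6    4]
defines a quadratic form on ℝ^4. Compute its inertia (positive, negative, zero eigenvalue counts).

Answer: (3, 1, 0)

Derivation:
step 0: pivot 15 → sign +
step 1: pivot 12/5 → sign +
step 2: pivot -11/4 → sign −
step 3: pivot 1/33 → sign +
signature = (3, 1, 0)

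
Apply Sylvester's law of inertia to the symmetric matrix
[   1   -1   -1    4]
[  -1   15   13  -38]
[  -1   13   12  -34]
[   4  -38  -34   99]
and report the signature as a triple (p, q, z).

step 0: pivot 1 → sign +
step 1: pivot 14 → sign +
step 2: pivot 5/7 → sign +
step 3: pivot -3/5 → sign −
signature = (3, 1, 0)

Answer: (3, 1, 0)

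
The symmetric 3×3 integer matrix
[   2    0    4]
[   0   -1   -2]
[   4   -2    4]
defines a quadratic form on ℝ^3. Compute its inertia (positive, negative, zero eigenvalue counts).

step 0: pivot 2 → sign +
step 1: pivot -1 → sign −
step 2: row/col 2 already zero → sign 0
signature = (1, 1, 1)

Answer: (1, 1, 1)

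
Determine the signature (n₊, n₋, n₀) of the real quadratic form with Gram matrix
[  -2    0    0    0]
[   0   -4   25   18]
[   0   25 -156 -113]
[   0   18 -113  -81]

step 0: pivot -2 → sign −
step 1: pivot -4 → sign −
step 2: pivot 1/4 → sign +
step 3: pivot -1 → sign −
signature = (1, 3, 0)

Answer: (1, 3, 0)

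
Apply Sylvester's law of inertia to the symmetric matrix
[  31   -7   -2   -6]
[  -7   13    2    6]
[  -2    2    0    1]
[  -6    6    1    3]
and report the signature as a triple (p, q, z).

step 0: pivot 31 → sign +
step 1: pivot 354/31 → sign +
step 2: pivot -20/59 → sign −
step 3: pivot -1/20 → sign −
signature = (2, 2, 0)

Answer: (2, 2, 0)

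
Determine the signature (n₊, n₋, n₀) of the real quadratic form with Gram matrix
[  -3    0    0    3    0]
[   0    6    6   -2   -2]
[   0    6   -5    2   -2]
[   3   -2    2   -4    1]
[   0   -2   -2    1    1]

step 0: pivot -3 → sign −
step 1: pivot 6 → sign +
step 2: pivot -11 → sign −
step 3: pivot -7/33 → sign −
step 4: pivot 6/7 → sign +
signature = (2, 3, 0)

Answer: (2, 3, 0)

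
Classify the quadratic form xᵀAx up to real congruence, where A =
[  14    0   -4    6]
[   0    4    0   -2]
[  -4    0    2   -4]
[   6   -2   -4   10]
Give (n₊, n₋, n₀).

step 0: pivot 14 → sign +
step 1: pivot 4 → sign +
step 2: pivot 6/7 → sign +
step 3: pivot 1/3 → sign +
signature = (4, 0, 0)

Answer: (4, 0, 0)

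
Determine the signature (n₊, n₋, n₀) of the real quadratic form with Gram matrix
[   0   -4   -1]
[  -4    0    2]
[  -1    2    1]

step 0: pivot -8 → sign −
step 1: pivot 2 → sign +
step 2: row/col 2 already zero → sign 0
signature = (1, 1, 1)

Answer: (1, 1, 1)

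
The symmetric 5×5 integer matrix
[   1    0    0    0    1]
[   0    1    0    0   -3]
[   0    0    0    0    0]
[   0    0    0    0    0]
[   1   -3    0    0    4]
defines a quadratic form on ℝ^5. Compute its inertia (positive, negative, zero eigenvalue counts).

Answer: (2, 1, 2)

Derivation:
step 0: pivot 1 → sign +
step 1: pivot 1 → sign +
step 2: pivot -6 → sign −
step 3: row/col 3 already zero → sign 0
step 4: row/col 4 already zero → sign 0
signature = (2, 1, 2)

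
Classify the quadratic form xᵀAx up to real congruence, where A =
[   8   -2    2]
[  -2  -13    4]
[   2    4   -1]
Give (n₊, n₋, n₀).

step 0: pivot 8 → sign +
step 1: pivot -27/2 → sign −
step 2: row/col 2 already zero → sign 0
signature = (1, 1, 1)

Answer: (1, 1, 1)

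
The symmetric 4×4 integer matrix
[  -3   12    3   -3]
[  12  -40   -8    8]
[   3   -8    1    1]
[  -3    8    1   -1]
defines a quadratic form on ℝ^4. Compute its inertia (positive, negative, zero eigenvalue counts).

step 0: pivot -3 → sign −
step 1: pivot 8 → sign +
step 2: pivot 2 → sign +
step 3: row/col 3 already zero → sign 0
signature = (2, 1, 1)

Answer: (2, 1, 1)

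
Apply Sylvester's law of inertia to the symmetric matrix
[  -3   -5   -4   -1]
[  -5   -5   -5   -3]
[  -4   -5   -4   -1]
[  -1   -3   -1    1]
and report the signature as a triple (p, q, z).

step 0: pivot -3 → sign −
step 1: pivot 10/3 → sign +
step 2: pivot 1/2 → sign +
step 3: pivot -6/5 → sign −
signature = (2, 2, 0)

Answer: (2, 2, 0)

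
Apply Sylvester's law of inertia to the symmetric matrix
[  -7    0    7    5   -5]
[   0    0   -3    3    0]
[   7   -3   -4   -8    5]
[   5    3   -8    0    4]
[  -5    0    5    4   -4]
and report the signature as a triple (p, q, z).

step 0: pivot -7 → sign −
step 1: pivot 3 → sign +
step 2: pivot -3 → sign −
step 3: pivot 4/7 → sign +
step 4: pivot -3/4 → sign −
signature = (2, 3, 0)

Answer: (2, 3, 0)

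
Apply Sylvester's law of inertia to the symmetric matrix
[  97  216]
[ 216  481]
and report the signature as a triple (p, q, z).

Answer: (2, 0, 0)

Derivation:
step 0: pivot 97 → sign +
step 1: pivot 1/97 → sign +
signature = (2, 0, 0)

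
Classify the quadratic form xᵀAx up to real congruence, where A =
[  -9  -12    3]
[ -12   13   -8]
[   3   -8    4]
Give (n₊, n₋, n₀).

step 0: pivot -9 → sign −
step 1: pivot 29 → sign +
step 2: pivot 1/29 → sign +
signature = (2, 1, 0)

Answer: (2, 1, 0)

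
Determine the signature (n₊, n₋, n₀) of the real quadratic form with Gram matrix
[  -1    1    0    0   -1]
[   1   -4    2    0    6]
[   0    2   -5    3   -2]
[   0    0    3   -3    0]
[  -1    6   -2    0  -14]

step 0: pivot -1 → sign −
step 1: pivot -3 → sign −
step 2: pivot -11/3 → sign −
step 3: pivot -6/11 → sign −
step 4: pivot -2 → sign −
signature = (0, 5, 0)

Answer: (0, 5, 0)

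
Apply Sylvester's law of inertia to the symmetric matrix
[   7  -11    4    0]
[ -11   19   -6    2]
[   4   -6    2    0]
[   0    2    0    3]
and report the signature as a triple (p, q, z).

step 0: pivot 7 → sign +
step 1: pivot 12/7 → sign +
step 2: pivot -1/3 → sign −
step 3: pivot 1 → sign +
signature = (3, 1, 0)

Answer: (3, 1, 0)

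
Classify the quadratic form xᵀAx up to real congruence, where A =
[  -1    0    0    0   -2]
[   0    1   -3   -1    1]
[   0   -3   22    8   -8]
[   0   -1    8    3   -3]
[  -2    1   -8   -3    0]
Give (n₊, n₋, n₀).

step 0: pivot -1 → sign −
step 1: pivot 1 → sign +
step 2: pivot 13 → sign +
step 3: pivot 1/13 → sign +
step 4: pivot 1 → sign +
signature = (4, 1, 0)

Answer: (4, 1, 0)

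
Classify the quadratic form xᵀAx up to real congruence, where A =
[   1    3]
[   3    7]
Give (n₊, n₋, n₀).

Answer: (1, 1, 0)

Derivation:
step 0: pivot 1 → sign +
step 1: pivot -2 → sign −
signature = (1, 1, 0)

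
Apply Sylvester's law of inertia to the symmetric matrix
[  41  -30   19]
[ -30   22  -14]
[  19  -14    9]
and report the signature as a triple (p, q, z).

Answer: (2, 0, 1)

Derivation:
step 0: pivot 41 → sign +
step 1: pivot 2/41 → sign +
step 2: row/col 2 already zero → sign 0
signature = (2, 0, 1)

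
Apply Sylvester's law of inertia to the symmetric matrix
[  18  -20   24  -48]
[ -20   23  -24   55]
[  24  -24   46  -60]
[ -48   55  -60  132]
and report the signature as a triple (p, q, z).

step 0: pivot 18 → sign +
step 1: pivot 7/9 → sign +
step 2: pivot 34/7 → sign +
step 3: pivot -3/17 → sign −
signature = (3, 1, 0)

Answer: (3, 1, 0)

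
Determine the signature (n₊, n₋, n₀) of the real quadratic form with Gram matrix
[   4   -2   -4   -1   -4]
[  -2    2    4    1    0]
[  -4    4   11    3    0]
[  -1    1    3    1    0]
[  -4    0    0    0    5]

Answer: (4, 1, 0)

Derivation:
step 0: pivot 4 → sign +
step 1: pivot 1 → sign +
step 2: pivot 3 → sign +
step 3: pivot 1/6 → sign +
step 4: pivot -3 → sign −
signature = (4, 1, 0)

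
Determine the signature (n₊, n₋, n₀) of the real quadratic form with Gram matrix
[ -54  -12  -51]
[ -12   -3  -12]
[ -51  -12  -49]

step 0: pivot -54 → sign −
step 1: pivot -1/3 → sign −
step 2: pivot 1/2 → sign +
signature = (1, 2, 0)

Answer: (1, 2, 0)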